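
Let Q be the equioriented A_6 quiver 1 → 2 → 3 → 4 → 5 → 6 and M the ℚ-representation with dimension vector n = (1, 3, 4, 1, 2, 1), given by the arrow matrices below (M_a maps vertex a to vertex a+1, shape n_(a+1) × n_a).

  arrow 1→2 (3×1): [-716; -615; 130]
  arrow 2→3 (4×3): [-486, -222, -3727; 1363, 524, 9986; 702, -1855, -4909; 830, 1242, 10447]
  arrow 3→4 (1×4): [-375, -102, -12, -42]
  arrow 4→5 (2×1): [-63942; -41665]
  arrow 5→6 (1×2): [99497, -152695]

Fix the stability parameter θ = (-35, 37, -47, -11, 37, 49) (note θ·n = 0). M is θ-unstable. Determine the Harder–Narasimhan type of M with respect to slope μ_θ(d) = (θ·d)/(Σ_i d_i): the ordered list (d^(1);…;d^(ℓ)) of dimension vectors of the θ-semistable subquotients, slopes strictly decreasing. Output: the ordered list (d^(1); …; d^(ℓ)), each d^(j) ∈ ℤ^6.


Barcode: M ≅ I[1,3], I[2,3], I[2,6], I[3,3], I[5,5]. HN layers by μ_θ (6 steps, strictly decreasing):
  μ^(1)=49; μ^(2)=37; μ^(3)=-5; μ^(4)=-7; μ^(5)=-35; μ^(6)=-47

((0, 0, 0, 0, 0, 1); (0, 0, 0, 0, 2, 0); (0, 2, 2, 0, 0, 0); (0, 1, 1, 1, 0, 0); (1, 0, 0, 0, 0, 0); (0, 0, 1, 0, 0, 0))


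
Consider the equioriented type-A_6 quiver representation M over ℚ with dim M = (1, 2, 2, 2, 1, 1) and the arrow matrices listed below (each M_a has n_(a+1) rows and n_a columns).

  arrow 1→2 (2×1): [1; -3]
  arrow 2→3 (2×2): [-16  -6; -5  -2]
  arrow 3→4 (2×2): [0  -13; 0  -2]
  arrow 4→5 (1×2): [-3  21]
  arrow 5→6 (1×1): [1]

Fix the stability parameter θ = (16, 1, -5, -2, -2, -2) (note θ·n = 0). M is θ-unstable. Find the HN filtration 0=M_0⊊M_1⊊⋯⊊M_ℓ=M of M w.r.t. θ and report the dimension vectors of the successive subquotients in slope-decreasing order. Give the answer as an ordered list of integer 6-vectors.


Barcode: M ≅ I[1,6], I[2,3], I[4,4]. HN layers by μ_θ (2 steps, strictly decreasing):
  μ^(1)=1; μ^(2)=-2

((1, 1, 1, 1, 1, 1); (0, 1, 1, 1, 0, 0))


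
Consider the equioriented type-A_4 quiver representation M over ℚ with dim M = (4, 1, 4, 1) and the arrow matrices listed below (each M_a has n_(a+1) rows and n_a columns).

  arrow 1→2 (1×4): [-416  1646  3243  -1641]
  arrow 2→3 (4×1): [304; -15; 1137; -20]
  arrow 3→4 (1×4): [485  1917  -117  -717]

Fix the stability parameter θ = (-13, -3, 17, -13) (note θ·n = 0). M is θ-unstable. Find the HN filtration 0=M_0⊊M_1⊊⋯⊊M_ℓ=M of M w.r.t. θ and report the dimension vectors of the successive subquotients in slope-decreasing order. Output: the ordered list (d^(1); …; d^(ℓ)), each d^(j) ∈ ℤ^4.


Interval decomposition of M: I[1,1]^3, I[1,4], I[3,3]^3.
HN type (ℓ=4): μ^(1)=17; μ^(2)=2; μ^(3)=-3; μ^(4)=-13

((0, 0, 3, 0); (0, 0, 1, 1); (0, 1, 0, 0); (4, 0, 0, 0))


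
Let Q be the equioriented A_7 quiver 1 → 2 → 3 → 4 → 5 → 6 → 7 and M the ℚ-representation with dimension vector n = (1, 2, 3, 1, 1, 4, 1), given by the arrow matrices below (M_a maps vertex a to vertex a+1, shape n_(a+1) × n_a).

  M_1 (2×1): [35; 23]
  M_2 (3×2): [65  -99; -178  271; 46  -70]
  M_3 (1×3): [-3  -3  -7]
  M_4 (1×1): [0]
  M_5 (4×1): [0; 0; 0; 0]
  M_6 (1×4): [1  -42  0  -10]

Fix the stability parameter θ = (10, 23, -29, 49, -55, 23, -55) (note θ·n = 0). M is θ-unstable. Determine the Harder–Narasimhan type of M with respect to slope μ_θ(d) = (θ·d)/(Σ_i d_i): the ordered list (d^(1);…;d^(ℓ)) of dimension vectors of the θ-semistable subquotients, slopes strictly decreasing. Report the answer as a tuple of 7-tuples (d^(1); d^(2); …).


Interval decomposition of M: I[1,4], I[2,3], I[3,3], I[5,5], I[6,6]^3, I[6,7].
HN type (ℓ=7): μ^(1)=49; μ^(2)=23; μ^(3)=4/3; μ^(4)=-3; μ^(5)=-16; μ^(6)=-29; μ^(7)=-55

((0, 0, 0, 1, 0, 0, 0); (0, 0, 0, 0, 0, 3, 0); (1, 1, 1, 0, 0, 0, 0); (0, 1, 1, 0, 0, 0, 0); (0, 0, 0, 0, 0, 1, 1); (0, 0, 1, 0, 0, 0, 0); (0, 0, 0, 0, 1, 0, 0))


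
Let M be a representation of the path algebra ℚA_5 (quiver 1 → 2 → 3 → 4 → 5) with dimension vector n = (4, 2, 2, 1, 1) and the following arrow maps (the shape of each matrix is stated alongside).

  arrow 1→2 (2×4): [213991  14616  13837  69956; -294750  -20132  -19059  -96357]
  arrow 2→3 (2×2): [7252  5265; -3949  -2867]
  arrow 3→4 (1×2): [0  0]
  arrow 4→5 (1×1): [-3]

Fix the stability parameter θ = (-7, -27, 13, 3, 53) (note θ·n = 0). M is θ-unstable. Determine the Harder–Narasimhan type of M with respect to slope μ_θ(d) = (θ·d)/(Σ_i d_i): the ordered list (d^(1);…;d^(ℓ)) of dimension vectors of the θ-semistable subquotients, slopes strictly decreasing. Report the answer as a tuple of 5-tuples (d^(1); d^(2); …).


Barcode: M ≅ I[1,1]^2, I[1,3]^2, I[4,5]. HN layers by μ_θ (5 steps, strictly decreasing):
  μ^(1)=53; μ^(2)=13; μ^(3)=3; μ^(4)=-7; μ^(5)=-17

((0, 0, 0, 0, 1); (0, 0, 2, 0, 0); (0, 0, 0, 1, 0); (2, 0, 0, 0, 0); (2, 2, 0, 0, 0))


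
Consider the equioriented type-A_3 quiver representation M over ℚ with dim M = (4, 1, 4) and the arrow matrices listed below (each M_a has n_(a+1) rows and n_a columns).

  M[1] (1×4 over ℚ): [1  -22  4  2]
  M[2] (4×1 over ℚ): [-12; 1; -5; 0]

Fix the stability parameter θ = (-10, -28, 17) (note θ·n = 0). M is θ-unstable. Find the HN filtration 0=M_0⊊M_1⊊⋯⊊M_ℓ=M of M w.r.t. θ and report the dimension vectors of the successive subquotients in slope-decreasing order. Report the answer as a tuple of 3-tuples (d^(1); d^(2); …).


Barcode: M ≅ I[1,1]^3, I[1,3], I[3,3]^3. HN layers by μ_θ (3 steps, strictly decreasing):
  μ^(1)=17; μ^(2)=-10; μ^(3)=-19

((0, 0, 4); (3, 0, 0); (1, 1, 0))


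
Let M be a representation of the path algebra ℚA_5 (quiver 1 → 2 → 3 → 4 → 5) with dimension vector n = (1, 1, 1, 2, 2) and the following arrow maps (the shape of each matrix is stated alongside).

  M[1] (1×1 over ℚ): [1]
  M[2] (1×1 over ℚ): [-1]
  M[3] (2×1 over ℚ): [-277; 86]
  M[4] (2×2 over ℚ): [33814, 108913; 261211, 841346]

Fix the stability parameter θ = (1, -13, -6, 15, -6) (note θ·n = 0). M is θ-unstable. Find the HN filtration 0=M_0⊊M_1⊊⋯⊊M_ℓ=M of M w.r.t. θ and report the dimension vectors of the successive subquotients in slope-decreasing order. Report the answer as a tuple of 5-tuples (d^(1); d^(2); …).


Barcode: M ≅ I[1,5], I[4,5]. HN layers by μ_θ (2 steps, strictly decreasing):
  μ^(1)=9/2; μ^(2)=-6

((0, 0, 0, 2, 2); (1, 1, 1, 0, 0))


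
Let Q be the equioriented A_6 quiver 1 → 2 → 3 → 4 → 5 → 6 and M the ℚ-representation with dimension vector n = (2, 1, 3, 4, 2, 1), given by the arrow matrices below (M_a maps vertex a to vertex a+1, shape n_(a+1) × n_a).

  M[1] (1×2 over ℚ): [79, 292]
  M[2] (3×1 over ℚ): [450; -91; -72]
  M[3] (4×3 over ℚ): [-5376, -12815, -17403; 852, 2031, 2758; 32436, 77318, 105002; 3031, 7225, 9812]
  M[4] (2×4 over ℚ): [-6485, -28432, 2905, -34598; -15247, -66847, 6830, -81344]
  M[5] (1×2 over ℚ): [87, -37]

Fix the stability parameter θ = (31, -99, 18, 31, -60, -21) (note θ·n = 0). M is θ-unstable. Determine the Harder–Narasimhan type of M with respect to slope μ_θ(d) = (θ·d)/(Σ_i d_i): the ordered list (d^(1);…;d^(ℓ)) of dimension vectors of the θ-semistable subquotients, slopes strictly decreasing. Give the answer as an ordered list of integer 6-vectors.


Interval decomposition of M: I[1,1], I[1,6], I[3,4], I[3,5], I[4,4].
HN type (ℓ=5): μ^(1)=31; μ^(2)=18; μ^(3)=-11/3; μ^(4)=-8; μ^(5)=-34

((1, 0, 0, 2, 0, 0); (0, 0, 1, 0, 0, 0); (0, 0, 1, 1, 1, 0); (0, 0, 1, 1, 1, 1); (1, 1, 0, 0, 0, 0))


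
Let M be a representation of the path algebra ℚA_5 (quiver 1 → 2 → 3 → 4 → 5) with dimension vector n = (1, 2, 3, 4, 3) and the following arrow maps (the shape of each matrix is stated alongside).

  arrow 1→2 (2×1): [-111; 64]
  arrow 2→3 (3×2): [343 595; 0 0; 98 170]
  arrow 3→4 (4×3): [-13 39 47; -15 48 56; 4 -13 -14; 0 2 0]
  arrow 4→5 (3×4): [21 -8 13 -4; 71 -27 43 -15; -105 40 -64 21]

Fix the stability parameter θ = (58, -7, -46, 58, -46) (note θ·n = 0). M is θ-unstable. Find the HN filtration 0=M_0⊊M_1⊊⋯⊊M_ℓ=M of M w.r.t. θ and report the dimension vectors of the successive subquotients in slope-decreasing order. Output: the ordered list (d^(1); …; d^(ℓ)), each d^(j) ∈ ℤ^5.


Barcode: M ≅ I[1,5], I[2,2], I[3,5]^2, I[4,4]. HN layers by μ_θ (5 steps, strictly decreasing):
  μ^(1)=58; μ^(2)=6; μ^(3)=5/3; μ^(4)=-7; μ^(5)=-46

((0, 0, 0, 1, 0); (0, 0, 0, 3, 3); (1, 1, 1, 0, 0); (0, 1, 0, 0, 0); (0, 0, 2, 0, 0))


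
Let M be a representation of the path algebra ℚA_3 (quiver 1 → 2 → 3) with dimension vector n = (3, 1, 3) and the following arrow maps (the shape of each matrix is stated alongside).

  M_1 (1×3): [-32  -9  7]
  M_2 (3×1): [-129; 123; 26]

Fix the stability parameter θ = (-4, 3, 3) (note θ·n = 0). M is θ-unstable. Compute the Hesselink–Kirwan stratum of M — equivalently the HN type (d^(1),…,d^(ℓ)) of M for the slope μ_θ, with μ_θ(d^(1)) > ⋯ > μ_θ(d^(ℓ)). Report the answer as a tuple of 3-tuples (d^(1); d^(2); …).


Interval decomposition of M: I[1,1]^2, I[1,3], I[3,3]^2.
HN type (ℓ=2): μ^(1)=3; μ^(2)=-4

((0, 1, 3); (3, 0, 0))


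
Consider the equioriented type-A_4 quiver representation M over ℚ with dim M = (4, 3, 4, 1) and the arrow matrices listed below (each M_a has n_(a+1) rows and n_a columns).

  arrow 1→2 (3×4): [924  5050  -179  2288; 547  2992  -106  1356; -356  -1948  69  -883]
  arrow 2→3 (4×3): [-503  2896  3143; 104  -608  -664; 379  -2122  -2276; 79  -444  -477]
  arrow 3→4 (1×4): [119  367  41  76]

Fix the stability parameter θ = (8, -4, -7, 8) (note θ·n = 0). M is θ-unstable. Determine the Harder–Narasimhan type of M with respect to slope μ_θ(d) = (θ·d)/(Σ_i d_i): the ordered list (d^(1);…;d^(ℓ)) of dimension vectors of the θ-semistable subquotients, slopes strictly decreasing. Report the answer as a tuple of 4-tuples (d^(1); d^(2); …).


Interval decomposition of M: I[1,1], I[1,2], I[1,3], I[1,4], I[3,3]^2.
HN type (ℓ=4): μ^(1)=8; μ^(2)=2; μ^(3)=-1; μ^(4)=-7

((1, 0, 0, 1); (1, 1, 0, 0); (2, 2, 2, 0); (0, 0, 2, 0))


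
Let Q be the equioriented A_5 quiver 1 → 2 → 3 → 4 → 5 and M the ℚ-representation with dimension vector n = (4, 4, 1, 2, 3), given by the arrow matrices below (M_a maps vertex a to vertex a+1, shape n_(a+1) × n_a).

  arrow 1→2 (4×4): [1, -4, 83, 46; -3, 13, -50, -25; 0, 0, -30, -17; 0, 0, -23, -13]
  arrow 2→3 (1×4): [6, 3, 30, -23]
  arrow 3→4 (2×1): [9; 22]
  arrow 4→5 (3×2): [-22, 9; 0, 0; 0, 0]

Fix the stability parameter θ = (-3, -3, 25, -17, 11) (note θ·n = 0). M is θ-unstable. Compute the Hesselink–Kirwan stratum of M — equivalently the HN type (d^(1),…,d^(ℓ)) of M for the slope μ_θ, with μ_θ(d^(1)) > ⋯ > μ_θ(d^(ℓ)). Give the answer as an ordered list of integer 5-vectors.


Barcode: M ≅ I[1,2]^3, I[1,4], I[4,5], I[5,5]^2. HN layers by μ_θ (4 steps, strictly decreasing):
  μ^(1)=11; μ^(2)=4; μ^(3)=-3; μ^(4)=-17

((0, 0, 0, 0, 3); (0, 0, 1, 1, 0); (4, 4, 0, 0, 0); (0, 0, 0, 1, 0))


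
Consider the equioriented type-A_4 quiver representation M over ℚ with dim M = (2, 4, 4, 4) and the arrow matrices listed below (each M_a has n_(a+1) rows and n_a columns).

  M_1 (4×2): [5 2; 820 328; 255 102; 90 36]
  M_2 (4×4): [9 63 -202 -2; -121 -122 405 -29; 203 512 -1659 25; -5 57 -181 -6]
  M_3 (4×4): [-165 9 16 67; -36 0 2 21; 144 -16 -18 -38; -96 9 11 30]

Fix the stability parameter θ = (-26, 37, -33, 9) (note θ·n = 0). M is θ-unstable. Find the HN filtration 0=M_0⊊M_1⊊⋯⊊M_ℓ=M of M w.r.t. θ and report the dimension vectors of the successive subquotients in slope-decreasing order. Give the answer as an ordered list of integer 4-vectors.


Interval decomposition of M: I[1,1], I[1,4], I[2,2], I[2,4]^2, I[3,4].
HN type (ℓ=5): μ^(1)=37; μ^(2)=9; μ^(3)=2; μ^(4)=-26; μ^(5)=-33

((0, 1, 0, 0); (0, 0, 0, 4); (0, 3, 3, 0); (2, 0, 0, 0); (0, 0, 1, 0))


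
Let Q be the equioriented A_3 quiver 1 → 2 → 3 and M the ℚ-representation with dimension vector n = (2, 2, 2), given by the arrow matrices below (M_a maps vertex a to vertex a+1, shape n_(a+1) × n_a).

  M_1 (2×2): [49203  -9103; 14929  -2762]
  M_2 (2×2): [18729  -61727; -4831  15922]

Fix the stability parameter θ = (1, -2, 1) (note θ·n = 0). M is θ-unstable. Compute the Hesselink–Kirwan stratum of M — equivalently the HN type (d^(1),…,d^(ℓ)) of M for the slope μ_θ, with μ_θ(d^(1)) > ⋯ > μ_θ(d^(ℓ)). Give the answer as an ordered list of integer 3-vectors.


Interval decomposition of M: I[1,3]^2.
HN type (ℓ=2): μ^(1)=1; μ^(2)=-1/2

((0, 0, 2); (2, 2, 0))


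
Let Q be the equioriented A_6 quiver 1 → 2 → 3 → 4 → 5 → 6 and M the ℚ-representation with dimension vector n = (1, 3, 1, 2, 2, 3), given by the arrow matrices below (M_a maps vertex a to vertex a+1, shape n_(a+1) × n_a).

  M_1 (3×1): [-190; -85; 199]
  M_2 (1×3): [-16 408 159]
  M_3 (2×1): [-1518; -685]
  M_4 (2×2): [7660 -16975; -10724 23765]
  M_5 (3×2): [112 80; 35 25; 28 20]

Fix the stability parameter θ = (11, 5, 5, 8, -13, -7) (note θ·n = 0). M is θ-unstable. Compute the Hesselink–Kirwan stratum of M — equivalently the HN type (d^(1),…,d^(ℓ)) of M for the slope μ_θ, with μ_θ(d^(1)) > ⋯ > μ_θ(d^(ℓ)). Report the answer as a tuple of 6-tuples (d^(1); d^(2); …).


Barcode: M ≅ I[1,5], I[2,2]^2, I[4,4], I[5,6], I[6,6]^2. HN layers by μ_θ (5 steps, strictly decreasing):
  μ^(1)=8; μ^(2)=5; μ^(3)=16/5; μ^(4)=-7; μ^(5)=-13

((0, 0, 0, 1, 0, 0); (0, 2, 0, 0, 0, 0); (1, 1, 1, 1, 1, 0); (0, 0, 0, 0, 0, 3); (0, 0, 0, 0, 1, 0))


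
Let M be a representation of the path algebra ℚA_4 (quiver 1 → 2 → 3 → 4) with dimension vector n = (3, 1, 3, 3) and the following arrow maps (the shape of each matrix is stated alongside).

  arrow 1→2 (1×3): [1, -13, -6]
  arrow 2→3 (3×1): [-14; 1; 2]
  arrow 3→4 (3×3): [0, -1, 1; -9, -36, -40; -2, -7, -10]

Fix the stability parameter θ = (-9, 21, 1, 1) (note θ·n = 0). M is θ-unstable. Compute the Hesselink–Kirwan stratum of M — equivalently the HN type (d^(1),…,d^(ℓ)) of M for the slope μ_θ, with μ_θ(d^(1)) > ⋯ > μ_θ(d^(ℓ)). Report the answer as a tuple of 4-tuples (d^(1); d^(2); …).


Barcode: M ≅ I[1,1]^2, I[1,4], I[3,4]^2. HN layers by μ_θ (3 steps, strictly decreasing):
  μ^(1)=23/3; μ^(2)=1; μ^(3)=-9

((0, 1, 1, 1); (0, 0, 2, 2); (3, 0, 0, 0))


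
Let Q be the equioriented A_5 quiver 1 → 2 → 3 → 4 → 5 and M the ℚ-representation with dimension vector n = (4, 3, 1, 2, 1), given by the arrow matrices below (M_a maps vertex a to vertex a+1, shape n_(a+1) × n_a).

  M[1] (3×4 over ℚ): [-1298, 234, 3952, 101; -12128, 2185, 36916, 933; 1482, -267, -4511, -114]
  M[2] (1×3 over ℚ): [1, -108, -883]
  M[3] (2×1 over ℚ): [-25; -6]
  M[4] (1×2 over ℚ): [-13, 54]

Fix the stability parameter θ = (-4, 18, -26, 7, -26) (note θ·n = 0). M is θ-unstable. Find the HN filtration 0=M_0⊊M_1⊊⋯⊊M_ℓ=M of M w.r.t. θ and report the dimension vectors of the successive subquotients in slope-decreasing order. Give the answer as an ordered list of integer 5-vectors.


Interval decomposition of M: I[1,1], I[1,2]^2, I[1,5], I[4,4].
HN type (ℓ=4): μ^(1)=18; μ^(2)=7; μ^(3)=-4; μ^(4)=-31/5

((0, 2, 0, 0, 0); (0, 0, 0, 1, 0); (3, 0, 0, 0, 0); (1, 1, 1, 1, 1))


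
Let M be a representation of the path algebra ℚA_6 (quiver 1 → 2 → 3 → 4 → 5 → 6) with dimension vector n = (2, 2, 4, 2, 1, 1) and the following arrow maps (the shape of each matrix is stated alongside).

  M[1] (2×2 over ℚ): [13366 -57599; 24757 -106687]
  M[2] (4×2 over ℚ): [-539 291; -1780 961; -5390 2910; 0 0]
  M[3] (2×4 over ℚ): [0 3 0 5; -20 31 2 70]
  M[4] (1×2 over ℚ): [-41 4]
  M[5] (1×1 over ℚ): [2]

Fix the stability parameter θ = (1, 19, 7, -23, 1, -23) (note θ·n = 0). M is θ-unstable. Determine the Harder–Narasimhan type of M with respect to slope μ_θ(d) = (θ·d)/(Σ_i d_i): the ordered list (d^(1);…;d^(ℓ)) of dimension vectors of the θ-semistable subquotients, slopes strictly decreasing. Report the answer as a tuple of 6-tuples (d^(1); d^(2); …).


Interval decomposition of M: I[1,3], I[1,6], I[3,3], I[3,4].
HN type (ℓ=5): μ^(1)=13; μ^(2)=7; μ^(3)=1; μ^(4)=-3; μ^(5)=-8

((0, 1, 1, 0, 0, 0); (0, 0, 1, 0, 0, 0); (1, 0, 0, 0, 0, 0); (1, 1, 1, 1, 1, 1); (0, 0, 1, 1, 0, 0))


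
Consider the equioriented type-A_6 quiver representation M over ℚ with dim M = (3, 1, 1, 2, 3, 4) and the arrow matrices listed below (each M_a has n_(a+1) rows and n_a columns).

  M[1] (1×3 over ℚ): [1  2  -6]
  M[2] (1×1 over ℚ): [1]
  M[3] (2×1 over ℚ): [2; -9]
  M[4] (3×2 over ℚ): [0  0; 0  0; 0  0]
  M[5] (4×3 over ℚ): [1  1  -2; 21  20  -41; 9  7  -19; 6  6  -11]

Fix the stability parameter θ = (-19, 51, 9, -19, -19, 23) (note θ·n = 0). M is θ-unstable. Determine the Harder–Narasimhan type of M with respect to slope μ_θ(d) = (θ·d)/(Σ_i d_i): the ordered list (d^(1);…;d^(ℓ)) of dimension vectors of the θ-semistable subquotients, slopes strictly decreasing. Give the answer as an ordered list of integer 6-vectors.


Interval decomposition of M: I[1,1]^2, I[1,4], I[4,4], I[5,6]^3, I[6,6].
HN type (ℓ=3): μ^(1)=23; μ^(2)=41/3; μ^(3)=-19

((0, 0, 0, 0, 0, 4); (0, 1, 1, 1, 0, 0); (3, 0, 0, 1, 3, 0))


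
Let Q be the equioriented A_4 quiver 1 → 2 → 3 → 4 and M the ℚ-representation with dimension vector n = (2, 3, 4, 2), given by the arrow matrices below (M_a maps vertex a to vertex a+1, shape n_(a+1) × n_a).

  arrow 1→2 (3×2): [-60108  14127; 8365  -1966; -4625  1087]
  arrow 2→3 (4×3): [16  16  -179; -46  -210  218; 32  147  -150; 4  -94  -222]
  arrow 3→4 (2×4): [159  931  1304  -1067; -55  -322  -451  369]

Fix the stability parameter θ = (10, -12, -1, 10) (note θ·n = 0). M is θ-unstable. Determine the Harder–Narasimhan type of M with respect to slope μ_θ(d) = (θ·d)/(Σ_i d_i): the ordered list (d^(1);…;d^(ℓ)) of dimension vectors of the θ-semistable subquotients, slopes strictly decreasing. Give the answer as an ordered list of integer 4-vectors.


Interval decomposition of M: I[1,4]^2, I[2,3], I[3,3].
HN type (ℓ=3): μ^(1)=10; μ^(2)=-1; μ^(3)=-12

((0, 0, 0, 2); (2, 2, 4, 0); (0, 1, 0, 0))


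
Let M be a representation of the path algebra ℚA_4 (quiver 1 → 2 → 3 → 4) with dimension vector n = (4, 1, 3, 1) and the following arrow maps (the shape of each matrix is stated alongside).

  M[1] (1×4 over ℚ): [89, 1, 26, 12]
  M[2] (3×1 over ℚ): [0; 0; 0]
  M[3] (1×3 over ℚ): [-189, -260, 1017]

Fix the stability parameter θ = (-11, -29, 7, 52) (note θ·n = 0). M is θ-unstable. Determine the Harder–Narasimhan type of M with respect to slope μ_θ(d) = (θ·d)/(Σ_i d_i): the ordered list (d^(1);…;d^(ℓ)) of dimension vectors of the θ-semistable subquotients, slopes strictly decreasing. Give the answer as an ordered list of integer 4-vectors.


Barcode: M ≅ I[1,1]^3, I[1,2], I[3,3]^2, I[3,4]. HN layers by μ_θ (4 steps, strictly decreasing):
  μ^(1)=52; μ^(2)=7; μ^(3)=-11; μ^(4)=-20

((0, 0, 0, 1); (0, 0, 3, 0); (3, 0, 0, 0); (1, 1, 0, 0))


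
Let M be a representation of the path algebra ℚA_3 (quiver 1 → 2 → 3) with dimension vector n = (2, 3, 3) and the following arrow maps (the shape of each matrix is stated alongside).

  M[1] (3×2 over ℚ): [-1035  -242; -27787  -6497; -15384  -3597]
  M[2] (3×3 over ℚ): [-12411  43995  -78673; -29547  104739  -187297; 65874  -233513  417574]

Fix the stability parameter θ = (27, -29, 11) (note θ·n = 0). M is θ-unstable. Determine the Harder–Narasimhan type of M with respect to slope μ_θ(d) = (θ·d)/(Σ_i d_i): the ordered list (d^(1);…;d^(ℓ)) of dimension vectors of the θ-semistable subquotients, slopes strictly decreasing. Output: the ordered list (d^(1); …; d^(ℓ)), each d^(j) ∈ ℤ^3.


Barcode: M ≅ I[1,2], I[1,3], I[2,3], I[3,3]. HN layers by μ_θ (3 steps, strictly decreasing):
  μ^(1)=11; μ^(2)=-1; μ^(3)=-29

((0, 0, 3); (2, 2, 0); (0, 1, 0))


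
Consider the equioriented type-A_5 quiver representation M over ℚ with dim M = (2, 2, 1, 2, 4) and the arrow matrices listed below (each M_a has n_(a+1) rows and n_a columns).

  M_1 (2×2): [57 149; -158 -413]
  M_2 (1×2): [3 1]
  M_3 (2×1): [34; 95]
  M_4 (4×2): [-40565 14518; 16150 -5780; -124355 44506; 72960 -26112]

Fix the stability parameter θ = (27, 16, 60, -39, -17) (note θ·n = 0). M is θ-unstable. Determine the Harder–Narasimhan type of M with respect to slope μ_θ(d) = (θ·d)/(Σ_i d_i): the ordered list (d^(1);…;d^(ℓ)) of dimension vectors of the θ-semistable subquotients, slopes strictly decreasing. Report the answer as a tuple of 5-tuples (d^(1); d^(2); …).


Via rank(M_{q-1}∘⋯∘M_p): M ≅ I[1,2], I[1,4], I[4,5], I[5,5]^3.
μ_θ-semistable layers: μ^(1)=43/2; μ^(2)=16; μ^(3)=-17; μ^(4)=-39

((1, 1, 0, 0, 0); (1, 1, 1, 1, 0); (0, 0, 0, 0, 4); (0, 0, 0, 1, 0))


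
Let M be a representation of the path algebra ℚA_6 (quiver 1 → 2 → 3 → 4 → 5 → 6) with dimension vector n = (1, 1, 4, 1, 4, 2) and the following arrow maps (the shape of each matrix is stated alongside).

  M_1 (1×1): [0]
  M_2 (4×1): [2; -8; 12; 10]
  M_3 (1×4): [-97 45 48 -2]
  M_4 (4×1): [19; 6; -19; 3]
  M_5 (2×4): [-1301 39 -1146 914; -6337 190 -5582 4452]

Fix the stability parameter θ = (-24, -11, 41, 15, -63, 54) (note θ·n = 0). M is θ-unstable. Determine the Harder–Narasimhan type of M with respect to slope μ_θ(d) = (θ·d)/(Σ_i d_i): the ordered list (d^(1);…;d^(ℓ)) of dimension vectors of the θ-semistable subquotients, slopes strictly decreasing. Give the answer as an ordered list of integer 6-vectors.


Barcode: M ≅ I[1,1], I[2,6], I[3,3]^3, I[5,5]^2, I[5,6]. HN layers by μ_θ (6 steps, strictly decreasing):
  μ^(1)=54; μ^(2)=41; μ^(3)=-7/3; μ^(4)=-11; μ^(5)=-24; μ^(6)=-63

((0, 0, 0, 0, 0, 2); (0, 0, 3, 0, 0, 0); (0, 0, 1, 1, 1, 0); (0, 1, 0, 0, 0, 0); (1, 0, 0, 0, 0, 0); (0, 0, 0, 0, 3, 0))


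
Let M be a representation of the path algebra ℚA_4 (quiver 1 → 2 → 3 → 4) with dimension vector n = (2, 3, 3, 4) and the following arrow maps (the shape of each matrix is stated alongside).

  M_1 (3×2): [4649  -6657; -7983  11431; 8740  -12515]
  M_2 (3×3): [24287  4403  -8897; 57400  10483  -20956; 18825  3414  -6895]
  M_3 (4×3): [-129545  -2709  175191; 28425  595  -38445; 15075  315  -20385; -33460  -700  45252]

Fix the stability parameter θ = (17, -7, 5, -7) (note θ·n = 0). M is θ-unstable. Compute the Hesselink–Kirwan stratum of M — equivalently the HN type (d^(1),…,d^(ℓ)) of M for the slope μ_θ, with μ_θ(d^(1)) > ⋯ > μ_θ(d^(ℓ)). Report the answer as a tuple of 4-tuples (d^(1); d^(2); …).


Via rank(M_{q-1}∘⋯∘M_p): M ≅ I[1,3], I[1,4], I[2,4], I[4,4]^2.
μ_θ-semistable layers: μ^(1)=5; μ^(2)=2; μ^(3)=-1; μ^(4)=-7

((1, 1, 1, 0); (1, 1, 1, 1); (0, 0, 1, 1); (0, 1, 0, 2))


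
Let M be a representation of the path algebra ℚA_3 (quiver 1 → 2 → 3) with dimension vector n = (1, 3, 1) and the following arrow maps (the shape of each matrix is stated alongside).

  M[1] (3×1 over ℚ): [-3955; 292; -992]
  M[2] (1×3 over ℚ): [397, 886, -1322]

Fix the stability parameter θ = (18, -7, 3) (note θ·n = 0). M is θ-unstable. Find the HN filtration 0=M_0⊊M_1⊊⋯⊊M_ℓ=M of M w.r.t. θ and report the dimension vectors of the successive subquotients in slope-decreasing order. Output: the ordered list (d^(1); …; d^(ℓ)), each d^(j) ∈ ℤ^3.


Interval decomposition of M: I[1,3], I[2,2]^2.
HN type (ℓ=2): μ^(1)=14/3; μ^(2)=-7

((1, 1, 1); (0, 2, 0))


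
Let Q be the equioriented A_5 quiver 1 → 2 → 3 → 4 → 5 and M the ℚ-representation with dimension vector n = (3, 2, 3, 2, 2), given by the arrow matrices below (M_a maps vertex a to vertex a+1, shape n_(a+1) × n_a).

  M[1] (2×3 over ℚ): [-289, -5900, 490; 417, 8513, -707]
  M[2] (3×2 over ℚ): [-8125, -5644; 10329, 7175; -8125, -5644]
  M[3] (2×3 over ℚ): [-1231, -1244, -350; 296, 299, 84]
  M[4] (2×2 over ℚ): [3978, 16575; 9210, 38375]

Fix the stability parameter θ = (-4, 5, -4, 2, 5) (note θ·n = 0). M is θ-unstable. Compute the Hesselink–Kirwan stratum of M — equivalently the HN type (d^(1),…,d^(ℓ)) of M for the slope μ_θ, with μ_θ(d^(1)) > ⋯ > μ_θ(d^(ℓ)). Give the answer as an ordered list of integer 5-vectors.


Via rank(M_{q-1}∘⋯∘M_p): M ≅ I[1,1], I[1,4], I[1,5], I[3,3], I[5,5].
μ_θ-semistable layers: μ^(1)=5; μ^(2)=2; μ^(3)=1/2; μ^(4)=-4

((0, 0, 0, 0, 2); (0, 0, 0, 2, 0); (0, 2, 2, 0, 0); (3, 0, 1, 0, 0))


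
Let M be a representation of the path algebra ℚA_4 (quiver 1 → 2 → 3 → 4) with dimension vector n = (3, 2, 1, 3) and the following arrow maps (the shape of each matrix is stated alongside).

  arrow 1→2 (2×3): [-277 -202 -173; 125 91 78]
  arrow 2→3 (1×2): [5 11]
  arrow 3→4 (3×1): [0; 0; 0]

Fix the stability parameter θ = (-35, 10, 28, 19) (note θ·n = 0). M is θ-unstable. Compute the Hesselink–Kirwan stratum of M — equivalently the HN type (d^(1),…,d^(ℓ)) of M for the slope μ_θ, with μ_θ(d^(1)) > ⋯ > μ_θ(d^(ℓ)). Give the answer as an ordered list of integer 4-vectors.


Via rank(M_{q-1}∘⋯∘M_p): M ≅ I[1,1], I[1,2], I[1,3], I[4,4]^3.
μ_θ-semistable layers: μ^(1)=28; μ^(2)=19; μ^(3)=10; μ^(4)=-35

((0, 0, 1, 0); (0, 0, 0, 3); (0, 2, 0, 0); (3, 0, 0, 0))


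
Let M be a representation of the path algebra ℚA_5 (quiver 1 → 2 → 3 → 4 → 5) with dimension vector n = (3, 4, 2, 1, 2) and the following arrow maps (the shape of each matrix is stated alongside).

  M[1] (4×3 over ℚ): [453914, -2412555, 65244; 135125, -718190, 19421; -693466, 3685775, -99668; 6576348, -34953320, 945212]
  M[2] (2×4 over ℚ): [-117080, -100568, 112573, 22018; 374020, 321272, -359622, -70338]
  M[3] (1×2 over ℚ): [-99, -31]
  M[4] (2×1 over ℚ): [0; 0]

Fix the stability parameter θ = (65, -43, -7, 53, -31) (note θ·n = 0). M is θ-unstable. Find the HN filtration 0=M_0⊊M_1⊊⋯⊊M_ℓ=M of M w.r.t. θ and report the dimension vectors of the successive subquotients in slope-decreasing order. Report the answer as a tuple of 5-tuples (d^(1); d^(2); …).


Via rank(M_{q-1}∘⋯∘M_p): M ≅ I[1,1], I[1,2], I[1,4], I[2,2], I[2,3], I[5,5]^2.
μ_θ-semistable layers: μ^(1)=65; μ^(2)=53; μ^(3)=11; μ^(4)=5; μ^(5)=-7; μ^(6)=-31; μ^(7)=-43

((1, 0, 0, 0, 0); (0, 0, 0, 1, 0); (1, 1, 0, 0, 0); (1, 1, 1, 0, 0); (0, 0, 1, 0, 0); (0, 0, 0, 0, 2); (0, 2, 0, 0, 0))


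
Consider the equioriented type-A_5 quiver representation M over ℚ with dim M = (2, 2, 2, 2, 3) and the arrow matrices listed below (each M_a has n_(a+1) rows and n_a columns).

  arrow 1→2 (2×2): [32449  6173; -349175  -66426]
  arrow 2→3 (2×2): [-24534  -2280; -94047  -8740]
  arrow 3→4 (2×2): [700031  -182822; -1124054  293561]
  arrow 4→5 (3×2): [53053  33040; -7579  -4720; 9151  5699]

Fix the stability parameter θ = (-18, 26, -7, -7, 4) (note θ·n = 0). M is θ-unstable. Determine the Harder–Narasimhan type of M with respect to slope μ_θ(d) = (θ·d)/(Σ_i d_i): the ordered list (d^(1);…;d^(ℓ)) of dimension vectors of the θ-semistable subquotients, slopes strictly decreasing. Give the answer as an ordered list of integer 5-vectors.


Barcode: M ≅ I[1,2], I[1,5], I[3,5], I[5,5]. HN layers by μ_θ (4 steps, strictly decreasing):
  μ^(1)=26; μ^(2)=4; μ^(3)=-7; μ^(4)=-18

((0, 1, 0, 0, 0); (0, 1, 1, 1, 3); (0, 0, 1, 1, 0); (2, 0, 0, 0, 0))


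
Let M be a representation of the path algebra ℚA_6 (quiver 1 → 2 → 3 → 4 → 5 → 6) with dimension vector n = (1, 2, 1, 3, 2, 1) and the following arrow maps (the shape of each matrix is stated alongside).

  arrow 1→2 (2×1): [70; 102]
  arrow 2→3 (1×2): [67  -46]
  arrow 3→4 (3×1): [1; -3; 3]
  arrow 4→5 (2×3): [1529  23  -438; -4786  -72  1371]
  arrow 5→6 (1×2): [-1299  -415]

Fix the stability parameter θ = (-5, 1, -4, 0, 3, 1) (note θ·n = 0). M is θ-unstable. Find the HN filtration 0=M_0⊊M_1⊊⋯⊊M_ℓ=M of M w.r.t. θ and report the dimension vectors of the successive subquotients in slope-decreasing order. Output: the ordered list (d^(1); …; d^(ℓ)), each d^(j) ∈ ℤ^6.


Via rank(M_{q-1}∘⋯∘M_p): M ≅ I[1,6], I[2,2], I[4,4], I[4,5].
μ_θ-semistable layers: μ^(1)=3; μ^(2)=2; μ^(3)=1; μ^(4)=0; μ^(5)=-3/2; μ^(6)=-5

((0, 0, 0, 0, 1, 0); (0, 0, 0, 0, 1, 1); (0, 1, 0, 0, 0, 0); (0, 0, 0, 3, 0, 0); (0, 1, 1, 0, 0, 0); (1, 0, 0, 0, 0, 0))


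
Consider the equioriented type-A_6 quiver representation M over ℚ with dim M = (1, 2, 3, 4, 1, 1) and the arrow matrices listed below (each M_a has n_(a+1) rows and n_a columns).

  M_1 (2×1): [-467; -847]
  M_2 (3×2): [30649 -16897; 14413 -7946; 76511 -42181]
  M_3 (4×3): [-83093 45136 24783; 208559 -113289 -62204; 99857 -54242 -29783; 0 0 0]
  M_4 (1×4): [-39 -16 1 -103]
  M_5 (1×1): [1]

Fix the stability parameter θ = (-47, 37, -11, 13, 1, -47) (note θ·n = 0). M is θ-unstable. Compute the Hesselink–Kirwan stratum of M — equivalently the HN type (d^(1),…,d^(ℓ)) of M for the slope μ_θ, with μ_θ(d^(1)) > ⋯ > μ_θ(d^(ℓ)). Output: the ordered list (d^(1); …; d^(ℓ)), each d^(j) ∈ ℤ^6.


Via rank(M_{q-1}∘⋯∘M_p): M ≅ I[1,6], I[2,4], I[3,4], I[4,4].
μ_θ-semistable layers: μ^(1)=13; μ^(2)=-7/5; μ^(3)=-11; μ^(4)=-47

((0, 1, 1, 3, 0, 0); (0, 1, 1, 1, 1, 1); (0, 0, 1, 0, 0, 0); (1, 0, 0, 0, 0, 0))


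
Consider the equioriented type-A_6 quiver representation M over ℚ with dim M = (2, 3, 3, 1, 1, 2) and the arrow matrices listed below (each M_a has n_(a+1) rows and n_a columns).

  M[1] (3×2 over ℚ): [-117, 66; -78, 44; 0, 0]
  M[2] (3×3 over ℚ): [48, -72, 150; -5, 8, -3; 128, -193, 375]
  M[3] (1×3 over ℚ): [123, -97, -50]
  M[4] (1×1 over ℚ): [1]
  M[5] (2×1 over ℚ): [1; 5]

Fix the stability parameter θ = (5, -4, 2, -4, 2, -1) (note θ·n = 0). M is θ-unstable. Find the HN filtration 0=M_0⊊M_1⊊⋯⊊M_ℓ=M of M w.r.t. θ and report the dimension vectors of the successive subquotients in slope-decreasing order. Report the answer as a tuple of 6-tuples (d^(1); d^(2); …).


Barcode: M ≅ I[1,1], I[1,6], I[2,3]^2, I[6,6]. HN layers by μ_θ (6 steps, strictly decreasing):
  μ^(1)=5; μ^(2)=2; μ^(3)=1/2; μ^(4)=-1/4; μ^(5)=-1; μ^(6)=-4

((1, 0, 0, 0, 0, 0); (0, 0, 2, 0, 0, 0); (0, 0, 0, 0, 1, 1); (1, 1, 1, 1, 0, 0); (0, 0, 0, 0, 0, 1); (0, 2, 0, 0, 0, 0))


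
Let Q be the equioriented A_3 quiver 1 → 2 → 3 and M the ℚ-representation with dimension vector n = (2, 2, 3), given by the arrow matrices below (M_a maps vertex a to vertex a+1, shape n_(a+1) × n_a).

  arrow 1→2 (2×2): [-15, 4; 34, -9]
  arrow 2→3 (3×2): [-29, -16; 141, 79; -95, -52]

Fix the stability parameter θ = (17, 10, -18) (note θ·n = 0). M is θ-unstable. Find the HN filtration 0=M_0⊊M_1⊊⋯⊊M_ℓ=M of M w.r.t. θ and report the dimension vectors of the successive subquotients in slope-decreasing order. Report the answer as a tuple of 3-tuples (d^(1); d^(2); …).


Barcode: M ≅ I[1,3]^2, I[3,3]. HN layers by μ_θ (2 steps, strictly decreasing):
  μ^(1)=3; μ^(2)=-18

((2, 2, 2); (0, 0, 1))


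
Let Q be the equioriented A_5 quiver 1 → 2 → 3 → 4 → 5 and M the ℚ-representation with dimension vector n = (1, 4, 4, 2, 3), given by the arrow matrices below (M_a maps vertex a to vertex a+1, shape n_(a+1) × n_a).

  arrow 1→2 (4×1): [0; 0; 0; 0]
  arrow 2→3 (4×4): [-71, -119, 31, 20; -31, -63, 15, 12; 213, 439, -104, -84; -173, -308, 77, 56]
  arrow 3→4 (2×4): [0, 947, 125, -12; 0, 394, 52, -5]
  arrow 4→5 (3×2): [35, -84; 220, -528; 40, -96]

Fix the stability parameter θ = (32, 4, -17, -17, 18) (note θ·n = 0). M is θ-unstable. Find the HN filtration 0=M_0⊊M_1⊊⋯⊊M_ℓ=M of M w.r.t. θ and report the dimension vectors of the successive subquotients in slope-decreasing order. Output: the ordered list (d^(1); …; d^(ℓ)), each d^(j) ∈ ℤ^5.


Interval decomposition of M: I[1,1], I[2,3]^2, I[2,4], I[2,5], I[5,5]^2.
HN type (ℓ=4): μ^(1)=32; μ^(2)=18; μ^(3)=-13/2; μ^(4)=-10

((1, 0, 0, 0, 0); (0, 0, 0, 0, 3); (0, 2, 2, 0, 0); (0, 2, 2, 2, 0))


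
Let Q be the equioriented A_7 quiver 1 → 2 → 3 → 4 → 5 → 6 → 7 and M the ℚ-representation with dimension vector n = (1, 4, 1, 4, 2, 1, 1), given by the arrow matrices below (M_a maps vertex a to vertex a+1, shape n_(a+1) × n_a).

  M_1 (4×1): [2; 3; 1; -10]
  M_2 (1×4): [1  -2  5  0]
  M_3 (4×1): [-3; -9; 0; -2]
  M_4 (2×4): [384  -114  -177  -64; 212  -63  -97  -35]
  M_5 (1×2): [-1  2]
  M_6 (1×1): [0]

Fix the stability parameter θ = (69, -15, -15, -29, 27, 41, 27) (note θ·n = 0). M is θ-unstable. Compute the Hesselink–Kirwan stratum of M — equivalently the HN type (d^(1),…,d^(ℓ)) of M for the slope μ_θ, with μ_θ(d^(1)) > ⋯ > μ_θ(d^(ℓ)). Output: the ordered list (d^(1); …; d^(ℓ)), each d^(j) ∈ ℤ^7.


Interval decomposition of M: I[1,5], I[2,2]^3, I[4,4]^2, I[4,6], I[7,7].
HN type (ℓ=5): μ^(1)=41; μ^(2)=27; μ^(3)=5/2; μ^(4)=-15; μ^(5)=-29

((0, 0, 0, 0, 0, 1, 0); (0, 0, 0, 0, 2, 0, 1); (1, 1, 1, 1, 0, 0, 0); (0, 3, 0, 0, 0, 0, 0); (0, 0, 0, 3, 0, 0, 0))


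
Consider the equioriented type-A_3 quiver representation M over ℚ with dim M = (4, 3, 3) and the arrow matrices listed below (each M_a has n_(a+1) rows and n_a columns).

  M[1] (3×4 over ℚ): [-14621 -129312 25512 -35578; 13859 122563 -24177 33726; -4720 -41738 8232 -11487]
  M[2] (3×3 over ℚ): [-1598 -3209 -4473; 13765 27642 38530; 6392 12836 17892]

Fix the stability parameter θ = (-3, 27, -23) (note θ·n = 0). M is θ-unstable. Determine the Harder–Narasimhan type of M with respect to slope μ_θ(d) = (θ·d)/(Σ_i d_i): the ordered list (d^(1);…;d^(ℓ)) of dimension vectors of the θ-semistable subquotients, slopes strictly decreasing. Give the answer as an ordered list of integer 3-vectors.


Barcode: M ≅ I[1,1], I[1,2], I[1,3]^2, I[3,3]. HN layers by μ_θ (4 steps, strictly decreasing):
  μ^(1)=27; μ^(2)=2; μ^(3)=-3; μ^(4)=-23

((0, 1, 0); (0, 2, 2); (4, 0, 0); (0, 0, 1))


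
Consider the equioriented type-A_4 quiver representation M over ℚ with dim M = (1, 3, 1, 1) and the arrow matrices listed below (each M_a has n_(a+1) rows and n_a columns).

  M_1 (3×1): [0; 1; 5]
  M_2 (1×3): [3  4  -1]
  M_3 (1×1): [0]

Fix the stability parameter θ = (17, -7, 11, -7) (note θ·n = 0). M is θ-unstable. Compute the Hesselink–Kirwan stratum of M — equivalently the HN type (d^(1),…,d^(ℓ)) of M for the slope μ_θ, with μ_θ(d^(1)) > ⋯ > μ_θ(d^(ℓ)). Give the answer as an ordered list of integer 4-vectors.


Interval decomposition of M: I[1,3], I[2,2]^2, I[4,4].
HN type (ℓ=3): μ^(1)=11; μ^(2)=5; μ^(3)=-7

((0, 0, 1, 0); (1, 1, 0, 0); (0, 2, 0, 1))


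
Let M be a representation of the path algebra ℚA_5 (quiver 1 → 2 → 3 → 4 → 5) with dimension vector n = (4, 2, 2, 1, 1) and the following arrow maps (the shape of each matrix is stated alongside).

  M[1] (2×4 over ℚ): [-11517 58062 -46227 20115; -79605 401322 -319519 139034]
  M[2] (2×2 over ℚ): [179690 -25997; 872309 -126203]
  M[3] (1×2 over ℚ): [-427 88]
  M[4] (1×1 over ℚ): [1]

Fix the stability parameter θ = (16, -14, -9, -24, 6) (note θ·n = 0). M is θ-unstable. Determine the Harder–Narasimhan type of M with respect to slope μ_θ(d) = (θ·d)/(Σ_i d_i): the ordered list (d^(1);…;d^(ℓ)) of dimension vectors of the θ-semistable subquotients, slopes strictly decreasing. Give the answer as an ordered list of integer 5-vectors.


Interval decomposition of M: I[1,1]^2, I[1,3], I[1,5].
HN type (ℓ=4): μ^(1)=16; μ^(2)=6; μ^(3)=-7/3; μ^(4)=-31/4

((2, 0, 0, 0, 0); (0, 0, 0, 0, 1); (1, 1, 1, 0, 0); (1, 1, 1, 1, 0))


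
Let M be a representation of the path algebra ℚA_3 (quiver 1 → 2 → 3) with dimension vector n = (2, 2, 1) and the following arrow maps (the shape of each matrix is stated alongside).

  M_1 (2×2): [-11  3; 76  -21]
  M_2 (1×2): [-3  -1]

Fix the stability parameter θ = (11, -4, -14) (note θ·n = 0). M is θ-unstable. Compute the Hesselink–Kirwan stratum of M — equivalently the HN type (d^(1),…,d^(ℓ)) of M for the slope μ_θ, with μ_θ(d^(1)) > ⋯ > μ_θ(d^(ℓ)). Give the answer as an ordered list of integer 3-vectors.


Via rank(M_{q-1}∘⋯∘M_p): M ≅ I[1,2], I[1,3].
μ_θ-semistable layers: μ^(1)=7/2; μ^(2)=-7/3

((1, 1, 0); (1, 1, 1))


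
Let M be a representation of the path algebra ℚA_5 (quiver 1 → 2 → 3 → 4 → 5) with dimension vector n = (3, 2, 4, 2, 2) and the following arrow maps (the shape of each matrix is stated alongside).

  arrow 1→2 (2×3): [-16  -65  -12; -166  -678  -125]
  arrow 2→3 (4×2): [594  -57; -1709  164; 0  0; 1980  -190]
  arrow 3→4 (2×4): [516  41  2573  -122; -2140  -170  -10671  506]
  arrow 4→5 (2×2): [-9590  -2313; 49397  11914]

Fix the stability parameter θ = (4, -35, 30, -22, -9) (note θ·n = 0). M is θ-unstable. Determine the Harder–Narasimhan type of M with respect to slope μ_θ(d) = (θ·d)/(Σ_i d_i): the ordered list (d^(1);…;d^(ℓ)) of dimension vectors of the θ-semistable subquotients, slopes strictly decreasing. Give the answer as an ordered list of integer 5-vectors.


Via rank(M_{q-1}∘⋯∘M_p): M ≅ I[1,1], I[1,3], I[1,5], I[3,3], I[3,5].
μ_θ-semistable layers: μ^(1)=30; μ^(2)=4; μ^(3)=-1/3; μ^(4)=-31/2

((0, 0, 2, 0, 0); (1, 0, 0, 0, 0); (0, 0, 2, 2, 2); (2, 2, 0, 0, 0))


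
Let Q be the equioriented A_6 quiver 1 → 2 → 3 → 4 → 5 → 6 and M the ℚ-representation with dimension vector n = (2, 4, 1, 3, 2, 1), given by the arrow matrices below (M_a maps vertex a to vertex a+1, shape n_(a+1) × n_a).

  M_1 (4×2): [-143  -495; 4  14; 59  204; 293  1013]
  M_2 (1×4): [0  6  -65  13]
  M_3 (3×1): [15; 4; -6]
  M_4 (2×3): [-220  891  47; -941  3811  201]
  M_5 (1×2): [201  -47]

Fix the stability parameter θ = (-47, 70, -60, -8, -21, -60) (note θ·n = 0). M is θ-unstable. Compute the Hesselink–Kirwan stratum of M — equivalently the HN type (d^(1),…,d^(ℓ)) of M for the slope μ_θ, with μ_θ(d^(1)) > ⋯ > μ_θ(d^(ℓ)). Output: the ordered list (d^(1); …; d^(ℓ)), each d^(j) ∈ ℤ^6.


Via rank(M_{q-1}∘⋯∘M_p): M ≅ I[1,2], I[1,6], I[2,2]^2, I[4,4], I[4,5].
μ_θ-semistable layers: μ^(1)=70; μ^(2)=-8; μ^(3)=-29/2; μ^(4)=-79/5; μ^(5)=-47

((0, 3, 0, 0, 0, 0); (0, 0, 0, 1, 0, 0); (0, 0, 0, 1, 1, 0); (0, 1, 1, 1, 1, 1); (2, 0, 0, 0, 0, 0))


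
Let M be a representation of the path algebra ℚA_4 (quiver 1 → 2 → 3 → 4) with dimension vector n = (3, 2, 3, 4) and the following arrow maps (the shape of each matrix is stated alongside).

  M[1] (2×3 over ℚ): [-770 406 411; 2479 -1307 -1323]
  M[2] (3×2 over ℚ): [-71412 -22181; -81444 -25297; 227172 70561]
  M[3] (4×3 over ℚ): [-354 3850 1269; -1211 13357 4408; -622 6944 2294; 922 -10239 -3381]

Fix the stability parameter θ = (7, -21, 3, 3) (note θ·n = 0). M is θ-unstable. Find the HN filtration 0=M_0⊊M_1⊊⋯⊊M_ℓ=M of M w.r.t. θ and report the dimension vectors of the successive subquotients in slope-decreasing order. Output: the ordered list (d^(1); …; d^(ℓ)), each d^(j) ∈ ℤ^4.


Barcode: M ≅ I[1,1], I[1,2], I[1,4], I[3,4]^2, I[4,4]. HN layers by μ_θ (3 steps, strictly decreasing):
  μ^(1)=7; μ^(2)=3; μ^(3)=-7

((1, 0, 0, 0); (0, 0, 3, 4); (2, 2, 0, 0))


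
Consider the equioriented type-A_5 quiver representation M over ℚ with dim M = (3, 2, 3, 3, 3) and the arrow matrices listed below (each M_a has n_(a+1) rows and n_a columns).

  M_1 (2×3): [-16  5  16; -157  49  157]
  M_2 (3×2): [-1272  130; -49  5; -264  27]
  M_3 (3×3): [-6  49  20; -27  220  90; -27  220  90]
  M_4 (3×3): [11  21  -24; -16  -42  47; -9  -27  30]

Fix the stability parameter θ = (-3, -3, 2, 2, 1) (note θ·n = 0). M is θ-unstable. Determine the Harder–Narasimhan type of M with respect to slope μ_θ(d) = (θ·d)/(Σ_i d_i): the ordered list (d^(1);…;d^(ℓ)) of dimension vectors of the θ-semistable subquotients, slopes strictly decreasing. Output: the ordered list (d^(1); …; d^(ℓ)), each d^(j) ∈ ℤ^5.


Via rank(M_{q-1}∘⋯∘M_p): M ≅ I[1,1], I[1,3], I[1,5], I[3,5], I[4,4], I[5,5].
μ_θ-semistable layers: μ^(1)=2; μ^(2)=5/3; μ^(3)=1; μ^(4)=-3

((0, 0, 1, 1, 0); (0, 0, 2, 2, 2); (0, 0, 0, 0, 1); (3, 2, 0, 0, 0))
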